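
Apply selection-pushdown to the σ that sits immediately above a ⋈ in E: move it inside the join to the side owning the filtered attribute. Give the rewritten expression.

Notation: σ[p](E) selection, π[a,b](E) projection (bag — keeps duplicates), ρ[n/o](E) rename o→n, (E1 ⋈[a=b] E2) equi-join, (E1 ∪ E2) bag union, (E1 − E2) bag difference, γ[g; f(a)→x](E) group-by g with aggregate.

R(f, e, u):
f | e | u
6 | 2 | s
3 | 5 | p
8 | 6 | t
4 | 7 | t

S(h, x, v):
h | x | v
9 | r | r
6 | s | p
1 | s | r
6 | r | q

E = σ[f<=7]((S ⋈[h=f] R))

σ filters on f, owned by the right side.
E' = (S ⋈[h=f] σ[f<=7](R))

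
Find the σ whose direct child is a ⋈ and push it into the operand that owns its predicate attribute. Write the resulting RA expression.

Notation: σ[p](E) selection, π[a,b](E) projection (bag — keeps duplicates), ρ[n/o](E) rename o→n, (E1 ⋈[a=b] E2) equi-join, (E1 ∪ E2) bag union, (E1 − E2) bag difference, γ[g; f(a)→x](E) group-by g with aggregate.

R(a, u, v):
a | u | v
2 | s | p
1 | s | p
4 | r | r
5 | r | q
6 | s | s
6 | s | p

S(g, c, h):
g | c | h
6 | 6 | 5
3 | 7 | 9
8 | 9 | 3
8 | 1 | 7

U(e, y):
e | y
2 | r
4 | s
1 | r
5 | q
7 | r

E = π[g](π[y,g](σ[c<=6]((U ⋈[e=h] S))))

σ filters on c, owned by the right side.
E' = π[g](π[y,g]((U ⋈[e=h] σ[c<=6](S))))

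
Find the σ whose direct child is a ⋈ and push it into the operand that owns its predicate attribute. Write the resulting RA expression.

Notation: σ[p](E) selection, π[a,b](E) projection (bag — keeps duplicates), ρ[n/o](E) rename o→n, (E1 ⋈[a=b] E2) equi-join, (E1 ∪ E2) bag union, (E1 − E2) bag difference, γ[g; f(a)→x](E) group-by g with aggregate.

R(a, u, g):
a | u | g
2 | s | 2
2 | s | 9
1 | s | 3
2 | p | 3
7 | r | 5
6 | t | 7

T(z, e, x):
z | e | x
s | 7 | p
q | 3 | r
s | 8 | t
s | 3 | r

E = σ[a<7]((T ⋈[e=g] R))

σ filters on a, owned by the right side.
E' = (T ⋈[e=g] σ[a<7](R))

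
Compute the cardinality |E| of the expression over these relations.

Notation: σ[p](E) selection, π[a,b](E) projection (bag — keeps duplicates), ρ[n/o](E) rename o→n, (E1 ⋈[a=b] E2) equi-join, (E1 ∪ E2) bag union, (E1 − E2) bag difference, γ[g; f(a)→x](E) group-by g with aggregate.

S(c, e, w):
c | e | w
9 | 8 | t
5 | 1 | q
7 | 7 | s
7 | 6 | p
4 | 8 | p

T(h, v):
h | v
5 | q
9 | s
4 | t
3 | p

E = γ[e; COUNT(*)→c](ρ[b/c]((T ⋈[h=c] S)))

Stepwise |·|:
  T → 4
  S → 5
  (T ⋈[h=c] S) → 3
  ρ[b/c]((T ⋈[h=c] S)) → 3
  γ[e; COUNT(*)→c](ρ[b/c]((T ⋈[h=c] S))) → 2

|E| = 2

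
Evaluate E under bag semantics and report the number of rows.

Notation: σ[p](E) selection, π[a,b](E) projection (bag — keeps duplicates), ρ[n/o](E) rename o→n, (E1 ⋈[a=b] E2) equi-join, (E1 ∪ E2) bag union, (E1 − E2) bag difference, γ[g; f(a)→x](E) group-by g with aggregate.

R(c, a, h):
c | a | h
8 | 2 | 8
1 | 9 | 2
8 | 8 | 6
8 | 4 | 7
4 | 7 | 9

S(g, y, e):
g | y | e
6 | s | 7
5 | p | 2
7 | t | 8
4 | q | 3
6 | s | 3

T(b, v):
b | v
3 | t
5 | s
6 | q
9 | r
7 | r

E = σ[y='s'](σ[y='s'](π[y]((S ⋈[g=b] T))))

Stepwise |·|:
  S → 5
  T → 5
  (S ⋈[g=b] T) → 4
  π[y]((S ⋈[g=b] T)) → 4
  σ[y='s'](π[y]((S ⋈[g=b] T))) → 2
  σ[y='s'](σ[y='s'](π[y]((S ⋈[g=b] T)))) → 2

|E| = 2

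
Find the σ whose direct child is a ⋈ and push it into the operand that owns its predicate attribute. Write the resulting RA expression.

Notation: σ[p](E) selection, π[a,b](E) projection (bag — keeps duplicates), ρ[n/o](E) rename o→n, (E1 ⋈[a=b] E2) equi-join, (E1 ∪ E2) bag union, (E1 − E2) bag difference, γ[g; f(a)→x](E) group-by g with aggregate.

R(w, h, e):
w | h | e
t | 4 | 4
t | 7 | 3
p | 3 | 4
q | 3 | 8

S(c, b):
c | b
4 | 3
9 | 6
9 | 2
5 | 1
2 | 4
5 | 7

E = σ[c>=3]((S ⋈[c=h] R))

σ filters on c, owned by the left side.
E' = (σ[c>=3](S) ⋈[c=h] R)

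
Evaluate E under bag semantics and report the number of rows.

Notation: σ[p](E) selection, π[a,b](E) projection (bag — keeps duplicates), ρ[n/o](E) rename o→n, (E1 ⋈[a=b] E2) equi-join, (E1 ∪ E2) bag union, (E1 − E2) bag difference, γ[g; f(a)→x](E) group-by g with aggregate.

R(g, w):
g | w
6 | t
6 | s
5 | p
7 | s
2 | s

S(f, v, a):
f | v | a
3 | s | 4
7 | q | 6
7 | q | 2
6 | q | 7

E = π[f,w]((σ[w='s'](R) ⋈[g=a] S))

Stepwise |·|:
  R → 5
  σ[w='s'](R) → 3
  S → 4
  (σ[w='s'](R) ⋈[g=a] S) → 3
  π[f,w]((σ[w='s'](R) ⋈[g=a] S)) → 3

|E| = 3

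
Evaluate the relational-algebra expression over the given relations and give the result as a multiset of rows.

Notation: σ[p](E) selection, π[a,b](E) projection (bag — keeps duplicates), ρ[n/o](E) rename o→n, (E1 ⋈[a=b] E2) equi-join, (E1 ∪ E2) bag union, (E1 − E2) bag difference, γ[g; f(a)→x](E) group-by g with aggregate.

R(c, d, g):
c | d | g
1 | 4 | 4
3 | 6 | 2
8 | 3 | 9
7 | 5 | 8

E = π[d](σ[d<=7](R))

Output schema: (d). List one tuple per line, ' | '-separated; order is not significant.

Per-node cardinality:
  R → 4
  σ[d<=7](R) → 4
  π[d](σ[d<=7](R)) → 4

== RESULT ==
d
3
4
5
6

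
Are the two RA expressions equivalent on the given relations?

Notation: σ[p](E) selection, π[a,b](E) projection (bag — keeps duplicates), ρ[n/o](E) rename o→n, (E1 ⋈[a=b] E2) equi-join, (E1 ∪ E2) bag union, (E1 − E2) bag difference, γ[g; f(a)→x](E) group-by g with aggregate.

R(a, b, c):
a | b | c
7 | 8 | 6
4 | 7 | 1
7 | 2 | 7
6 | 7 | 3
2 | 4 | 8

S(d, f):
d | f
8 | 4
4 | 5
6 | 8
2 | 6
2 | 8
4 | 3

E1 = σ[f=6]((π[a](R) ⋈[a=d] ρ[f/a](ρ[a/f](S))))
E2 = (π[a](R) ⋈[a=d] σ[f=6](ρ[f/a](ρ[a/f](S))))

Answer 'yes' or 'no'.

E1 subexpression sizes:
  R → 5
  π[a](R) → 5
  S → 6
  ρ[a/f](S) → 6
  ρ[f/a](ρ[a/f](S)) → 6
  (π[a](R) ⋈[a=d] ρ[f/a](ρ[a/f](S))) → 5
  σ[f=6]((π[a](R) ⋈[a=d] ρ[f/a](ρ[a/f](S)))) → 1
E2 subexpression sizes:
  R → 5
  π[a](R) → 5
  S → 6
  ρ[a/f](S) → 6
  ρ[f/a](ρ[a/f](S)) → 6
  σ[f=6](ρ[f/a](ρ[a/f](S))) → 1
  (π[a](R) ⋈[a=d] σ[f=6](ρ[f/a](ρ[a/f](S)))) → 1

E1 and E2 produce the same multiset:
a | d | f
2 | 2 | 6

yes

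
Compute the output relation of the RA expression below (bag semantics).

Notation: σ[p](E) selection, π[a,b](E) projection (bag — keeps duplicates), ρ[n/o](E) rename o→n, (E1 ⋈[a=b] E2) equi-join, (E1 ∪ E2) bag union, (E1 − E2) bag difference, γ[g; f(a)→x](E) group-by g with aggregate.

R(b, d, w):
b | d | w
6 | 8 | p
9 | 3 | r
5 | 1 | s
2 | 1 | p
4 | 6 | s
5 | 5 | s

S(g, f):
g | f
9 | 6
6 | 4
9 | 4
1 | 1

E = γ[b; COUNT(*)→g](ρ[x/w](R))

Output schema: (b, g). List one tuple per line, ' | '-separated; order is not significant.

Per-node cardinality:
  R → 6
  ρ[x/w](R) → 6
  γ[b; COUNT(*)→g](ρ[x/w](R)) → 5

== RESULT ==
b | g
2 | 1
4 | 1
5 | 2
6 | 1
9 | 1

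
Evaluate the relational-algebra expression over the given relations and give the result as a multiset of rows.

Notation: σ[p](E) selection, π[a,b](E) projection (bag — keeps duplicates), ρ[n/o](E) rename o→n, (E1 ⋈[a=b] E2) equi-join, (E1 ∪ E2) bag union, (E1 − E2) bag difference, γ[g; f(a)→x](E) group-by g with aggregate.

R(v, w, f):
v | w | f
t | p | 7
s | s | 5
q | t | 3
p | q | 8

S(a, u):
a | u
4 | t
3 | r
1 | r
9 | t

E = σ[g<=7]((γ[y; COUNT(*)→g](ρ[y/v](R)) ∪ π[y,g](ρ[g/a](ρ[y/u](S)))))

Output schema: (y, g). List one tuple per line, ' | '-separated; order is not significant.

Stepwise |·|:
  R → 4
  ρ[y/v](R) → 4
  γ[y; COUNT(*)→g](ρ[y/v](R)) → 4
  S → 4
  ρ[y/u](S) → 4
  ρ[g/a](ρ[y/u](S)) → 4
  π[y,g](ρ[g/a](ρ[y/u](S))) → 4
  (γ[y; COUNT(*)→g](ρ[y/v](R)) ∪ π[y,g](ρ[g/a](ρ[y/u](S)))) → 8
  σ[g<=7]((γ[y; COUNT(*)→g](ρ[y/v](R)) ∪ π[y,g](ρ[g/a](ρ[y/u](S))))) → 7

== RESULT ==
y | g
p | 1
q | 1
r | 1
r | 3
s | 1
t | 1
t | 4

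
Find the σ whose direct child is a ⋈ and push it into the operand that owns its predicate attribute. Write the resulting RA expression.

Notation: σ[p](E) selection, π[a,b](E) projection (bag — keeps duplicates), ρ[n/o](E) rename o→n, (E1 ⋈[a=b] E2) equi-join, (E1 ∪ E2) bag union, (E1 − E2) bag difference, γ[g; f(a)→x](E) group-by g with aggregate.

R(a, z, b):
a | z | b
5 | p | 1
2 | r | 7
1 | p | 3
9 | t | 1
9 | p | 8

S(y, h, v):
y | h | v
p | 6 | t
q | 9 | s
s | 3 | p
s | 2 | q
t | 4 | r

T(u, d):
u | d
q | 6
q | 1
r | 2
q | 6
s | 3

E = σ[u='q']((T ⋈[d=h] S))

σ filters on u, owned by the left side.
E' = (σ[u='q'](T) ⋈[d=h] S)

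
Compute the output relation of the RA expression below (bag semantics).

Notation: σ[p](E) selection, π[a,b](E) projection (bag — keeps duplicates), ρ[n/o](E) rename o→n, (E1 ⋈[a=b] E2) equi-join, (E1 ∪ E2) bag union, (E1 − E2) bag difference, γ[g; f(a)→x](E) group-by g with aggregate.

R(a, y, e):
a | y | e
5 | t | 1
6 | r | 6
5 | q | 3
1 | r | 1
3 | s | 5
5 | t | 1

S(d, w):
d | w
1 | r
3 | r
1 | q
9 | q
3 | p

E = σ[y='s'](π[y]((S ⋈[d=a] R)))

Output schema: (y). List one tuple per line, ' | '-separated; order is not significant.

Per-node cardinality:
  S → 5
  R → 6
  (S ⋈[d=a] R) → 4
  π[y]((S ⋈[d=a] R)) → 4
  σ[y='s'](π[y]((S ⋈[d=a] R))) → 2

== RESULT ==
y
s
s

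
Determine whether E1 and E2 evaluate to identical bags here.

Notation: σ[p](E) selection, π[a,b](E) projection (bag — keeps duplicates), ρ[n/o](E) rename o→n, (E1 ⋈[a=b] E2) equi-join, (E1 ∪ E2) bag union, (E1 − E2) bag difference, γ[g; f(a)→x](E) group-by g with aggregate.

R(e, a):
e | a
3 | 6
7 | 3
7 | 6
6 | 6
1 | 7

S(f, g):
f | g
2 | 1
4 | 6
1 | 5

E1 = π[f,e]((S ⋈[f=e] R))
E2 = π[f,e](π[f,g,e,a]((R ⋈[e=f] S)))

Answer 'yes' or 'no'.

E1 stepwise |·|:
  S → 3
  R → 5
  (S ⋈[f=e] R) → 1
  π[f,e]((S ⋈[f=e] R)) → 1
E2 stepwise |·|:
  R → 5
  S → 3
  (R ⋈[e=f] S) → 1
  π[f,g,e,a]((R ⋈[e=f] S)) → 1
  π[f,e](π[f,g,e,a]((R ⋈[e=f] S))) → 1

E1 and E2 produce the same multiset:
f | e
1 | 1

yes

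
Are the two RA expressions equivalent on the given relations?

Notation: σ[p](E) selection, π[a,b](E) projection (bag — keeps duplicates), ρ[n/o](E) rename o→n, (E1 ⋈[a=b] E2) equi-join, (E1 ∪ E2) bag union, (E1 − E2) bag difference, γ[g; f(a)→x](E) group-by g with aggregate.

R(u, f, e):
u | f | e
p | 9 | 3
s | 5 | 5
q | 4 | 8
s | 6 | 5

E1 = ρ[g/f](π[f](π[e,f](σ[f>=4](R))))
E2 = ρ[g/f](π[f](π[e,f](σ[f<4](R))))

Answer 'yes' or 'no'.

E1 stepwise |·|:
  R → 4
  σ[f>=4](R) → 4
  π[e,f](σ[f>=4](R)) → 4
  π[f](π[e,f](σ[f>=4](R))) → 4
  ρ[g/f](π[f](π[e,f](σ[f>=4](R)))) → 4
E2 stepwise |·|:
  R → 4
  σ[f<4](R) → 0
  π[e,f](σ[f<4](R)) → 0
  π[f](π[e,f](σ[f<4](R))) → 0
  ρ[g/f](π[f](π[e,f](σ[f<4](R)))) → 0

E1 result:
g
4
5
6
9
E2 result:
g
(0 rows)
Witness: (6,) appears 1× in E1 but 0× in E2.

no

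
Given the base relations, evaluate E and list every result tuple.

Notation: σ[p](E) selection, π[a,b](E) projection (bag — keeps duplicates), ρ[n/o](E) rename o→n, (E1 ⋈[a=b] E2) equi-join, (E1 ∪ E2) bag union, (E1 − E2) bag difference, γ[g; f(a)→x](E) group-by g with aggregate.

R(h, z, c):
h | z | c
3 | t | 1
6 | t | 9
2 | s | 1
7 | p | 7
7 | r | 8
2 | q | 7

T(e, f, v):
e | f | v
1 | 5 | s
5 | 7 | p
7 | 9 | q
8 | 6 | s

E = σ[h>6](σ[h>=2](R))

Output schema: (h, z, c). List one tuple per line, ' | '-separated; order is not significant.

Row counts bottom-up:
  R → 6
  σ[h>=2](R) → 6
  σ[h>6](σ[h>=2](R)) → 2

== RESULT ==
h | z | c
7 | p | 7
7 | r | 8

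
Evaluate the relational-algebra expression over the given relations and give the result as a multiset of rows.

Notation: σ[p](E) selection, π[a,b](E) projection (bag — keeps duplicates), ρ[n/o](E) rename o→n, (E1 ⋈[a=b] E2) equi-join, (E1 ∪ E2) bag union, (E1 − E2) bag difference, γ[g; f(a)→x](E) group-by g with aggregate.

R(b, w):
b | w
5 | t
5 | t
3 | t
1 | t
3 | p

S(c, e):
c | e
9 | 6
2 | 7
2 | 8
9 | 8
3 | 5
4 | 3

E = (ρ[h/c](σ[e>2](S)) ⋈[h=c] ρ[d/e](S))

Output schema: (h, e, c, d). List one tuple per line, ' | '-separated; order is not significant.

Stepwise |·|:
  S → 6
  σ[e>2](S) → 6
  ρ[h/c](σ[e>2](S)) → 6
  S → 6
  ρ[d/e](S) → 6
  (ρ[h/c](σ[e>2](S)) ⋈[h=c] ρ[d/e](S)) → 10

== RESULT ==
h | e | c | d
2 | 7 | 2 | 7
2 | 7 | 2 | 8
2 | 8 | 2 | 7
2 | 8 | 2 | 8
3 | 5 | 3 | 5
4 | 3 | 4 | 3
9 | 6 | 9 | 6
9 | 6 | 9 | 8
9 | 8 | 9 | 6
9 | 8 | 9 | 8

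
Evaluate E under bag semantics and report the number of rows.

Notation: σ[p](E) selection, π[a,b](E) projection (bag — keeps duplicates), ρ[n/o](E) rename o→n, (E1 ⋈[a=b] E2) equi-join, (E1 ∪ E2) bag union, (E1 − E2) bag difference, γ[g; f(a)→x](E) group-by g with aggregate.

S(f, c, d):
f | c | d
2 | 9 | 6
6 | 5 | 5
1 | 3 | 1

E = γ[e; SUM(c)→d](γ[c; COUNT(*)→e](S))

Subexpression sizes:
  S → 3
  γ[c; COUNT(*)→e](S) → 3
  γ[e; SUM(c)→d](γ[c; COUNT(*)→e](S)) → 1

|E| = 1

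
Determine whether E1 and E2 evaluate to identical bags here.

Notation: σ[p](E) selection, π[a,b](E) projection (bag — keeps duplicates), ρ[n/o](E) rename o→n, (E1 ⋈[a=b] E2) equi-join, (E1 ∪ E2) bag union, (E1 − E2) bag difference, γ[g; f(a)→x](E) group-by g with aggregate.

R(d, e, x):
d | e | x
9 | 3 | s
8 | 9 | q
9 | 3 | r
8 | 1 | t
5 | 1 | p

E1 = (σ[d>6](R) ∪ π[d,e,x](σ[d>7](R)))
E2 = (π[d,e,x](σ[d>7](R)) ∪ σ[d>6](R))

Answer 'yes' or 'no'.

E1 per-node cardinality:
  R → 5
  σ[d>6](R) → 4
  R → 5
  σ[d>7](R) → 4
  π[d,e,x](σ[d>7](R)) → 4
  (σ[d>6](R) ∪ π[d,e,x](σ[d>7](R))) → 8
E2 per-node cardinality:
  R → 5
  σ[d>7](R) → 4
  π[d,e,x](σ[d>7](R)) → 4
  R → 5
  σ[d>6](R) → 4
  (π[d,e,x](σ[d>7](R)) ∪ σ[d>6](R)) → 8

E1 and E2 produce the same multiset:
d | e | x
8 | 1 | t
8 | 1 | t
8 | 9 | q
8 | 9 | q
9 | 3 | r
9 | 3 | r
9 | 3 | s
9 | 3 | s

yes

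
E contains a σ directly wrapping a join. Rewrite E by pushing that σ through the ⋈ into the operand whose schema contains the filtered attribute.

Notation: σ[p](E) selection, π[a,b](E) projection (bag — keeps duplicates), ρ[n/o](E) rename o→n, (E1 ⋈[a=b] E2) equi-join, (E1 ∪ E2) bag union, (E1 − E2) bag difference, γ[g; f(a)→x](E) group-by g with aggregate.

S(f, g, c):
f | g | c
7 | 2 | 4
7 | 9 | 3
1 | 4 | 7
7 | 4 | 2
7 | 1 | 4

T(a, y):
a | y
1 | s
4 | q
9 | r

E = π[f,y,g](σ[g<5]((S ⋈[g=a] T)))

σ filters on g, owned by the left side.
E' = π[f,y,g]((σ[g<5](S) ⋈[g=a] T))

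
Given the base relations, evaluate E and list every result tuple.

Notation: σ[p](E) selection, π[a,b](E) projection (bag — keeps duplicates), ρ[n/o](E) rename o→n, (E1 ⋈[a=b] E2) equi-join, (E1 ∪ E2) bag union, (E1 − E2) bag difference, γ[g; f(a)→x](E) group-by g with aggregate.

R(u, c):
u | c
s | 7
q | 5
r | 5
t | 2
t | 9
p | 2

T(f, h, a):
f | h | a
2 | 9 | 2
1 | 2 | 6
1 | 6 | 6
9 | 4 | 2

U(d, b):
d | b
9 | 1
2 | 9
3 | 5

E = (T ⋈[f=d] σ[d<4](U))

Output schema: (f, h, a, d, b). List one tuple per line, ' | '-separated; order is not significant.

Subexpression sizes:
  T → 4
  U → 3
  σ[d<4](U) → 2
  (T ⋈[f=d] σ[d<4](U)) → 1

== RESULT ==
f | h | a | d | b
2 | 9 | 2 | 2 | 9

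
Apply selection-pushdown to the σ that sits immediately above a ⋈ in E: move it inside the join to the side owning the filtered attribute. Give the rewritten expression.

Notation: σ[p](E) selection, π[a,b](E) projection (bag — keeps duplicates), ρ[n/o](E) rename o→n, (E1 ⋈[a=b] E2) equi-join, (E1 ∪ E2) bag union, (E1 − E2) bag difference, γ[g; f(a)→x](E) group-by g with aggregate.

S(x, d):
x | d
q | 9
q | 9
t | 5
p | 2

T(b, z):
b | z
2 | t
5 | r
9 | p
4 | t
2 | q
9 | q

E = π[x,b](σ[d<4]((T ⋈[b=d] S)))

σ filters on d, owned by the right side.
E' = π[x,b]((T ⋈[b=d] σ[d<4](S)))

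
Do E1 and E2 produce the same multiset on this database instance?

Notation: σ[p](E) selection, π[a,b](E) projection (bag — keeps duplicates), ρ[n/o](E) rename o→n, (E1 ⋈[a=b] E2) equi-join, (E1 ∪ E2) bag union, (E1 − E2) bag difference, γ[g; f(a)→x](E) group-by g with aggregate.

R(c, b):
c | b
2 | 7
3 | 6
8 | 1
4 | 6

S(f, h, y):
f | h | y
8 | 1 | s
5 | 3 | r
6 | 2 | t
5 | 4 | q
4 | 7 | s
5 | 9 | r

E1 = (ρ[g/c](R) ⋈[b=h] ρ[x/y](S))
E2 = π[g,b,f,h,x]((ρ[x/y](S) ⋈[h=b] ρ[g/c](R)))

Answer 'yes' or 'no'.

E1 subexpression sizes:
  R → 4
  ρ[g/c](R) → 4
  S → 6
  ρ[x/y](S) → 6
  (ρ[g/c](R) ⋈[b=h] ρ[x/y](S)) → 2
E2 subexpression sizes:
  S → 6
  ρ[x/y](S) → 6
  R → 4
  ρ[g/c](R) → 4
  (ρ[x/y](S) ⋈[h=b] ρ[g/c](R)) → 2
  π[g,b,f,h,x]((ρ[x/y](S) ⋈[h=b] ρ[g/c](R))) → 2

E1 and E2 produce the same multiset:
g | b | f | h | x
2 | 7 | 4 | 7 | s
8 | 1 | 8 | 1 | s

yes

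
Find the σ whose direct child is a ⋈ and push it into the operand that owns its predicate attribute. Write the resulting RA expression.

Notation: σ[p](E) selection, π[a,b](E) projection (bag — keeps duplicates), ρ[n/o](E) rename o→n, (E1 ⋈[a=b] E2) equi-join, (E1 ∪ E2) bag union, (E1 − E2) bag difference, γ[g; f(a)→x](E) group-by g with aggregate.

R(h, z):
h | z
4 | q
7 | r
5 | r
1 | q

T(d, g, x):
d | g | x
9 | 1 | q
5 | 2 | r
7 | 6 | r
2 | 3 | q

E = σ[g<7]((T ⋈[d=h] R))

σ filters on g, owned by the left side.
E' = (σ[g<7](T) ⋈[d=h] R)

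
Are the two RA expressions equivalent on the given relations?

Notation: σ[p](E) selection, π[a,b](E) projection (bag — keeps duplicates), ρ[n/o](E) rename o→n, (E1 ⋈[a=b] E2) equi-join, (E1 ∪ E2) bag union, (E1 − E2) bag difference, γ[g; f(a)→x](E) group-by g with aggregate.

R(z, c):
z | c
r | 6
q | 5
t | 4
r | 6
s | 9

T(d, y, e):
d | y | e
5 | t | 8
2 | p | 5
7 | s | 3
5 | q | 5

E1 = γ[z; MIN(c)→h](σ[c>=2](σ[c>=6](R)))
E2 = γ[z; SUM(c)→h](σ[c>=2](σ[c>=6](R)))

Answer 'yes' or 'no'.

E1 subexpression sizes:
  R → 5
  σ[c>=6](R) → 3
  σ[c>=2](σ[c>=6](R)) → 3
  γ[z; MIN(c)→h](σ[c>=2](σ[c>=6](R))) → 2
E2 subexpression sizes:
  R → 5
  σ[c>=6](R) → 3
  σ[c>=2](σ[c>=6](R)) → 3
  γ[z; SUM(c)→h](σ[c>=2](σ[c>=6](R))) → 2

E1 result:
z | h
r | 6
s | 9
E2 result:
z | h
r | 12
s | 9
Witness: ('r', 12) appears 0× in E1 but 1× in E2.

no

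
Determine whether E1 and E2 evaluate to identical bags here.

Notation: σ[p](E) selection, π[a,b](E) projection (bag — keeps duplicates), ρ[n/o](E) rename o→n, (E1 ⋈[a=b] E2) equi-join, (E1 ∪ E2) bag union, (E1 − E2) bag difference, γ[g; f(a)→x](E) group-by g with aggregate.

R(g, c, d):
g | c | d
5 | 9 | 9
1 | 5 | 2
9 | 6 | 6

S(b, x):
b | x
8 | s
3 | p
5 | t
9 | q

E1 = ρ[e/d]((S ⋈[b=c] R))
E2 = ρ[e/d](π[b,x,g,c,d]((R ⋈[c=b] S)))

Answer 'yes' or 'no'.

E1 per-node cardinality:
  S → 4
  R → 3
  (S ⋈[b=c] R) → 2
  ρ[e/d]((S ⋈[b=c] R)) → 2
E2 per-node cardinality:
  R → 3
  S → 4
  (R ⋈[c=b] S) → 2
  π[b,x,g,c,d]((R ⋈[c=b] S)) → 2
  ρ[e/d](π[b,x,g,c,d]((R ⋈[c=b] S))) → 2

E1 and E2 produce the same multiset:
b | x | g | c | e
5 | t | 1 | 5 | 2
9 | q | 5 | 9 | 9

yes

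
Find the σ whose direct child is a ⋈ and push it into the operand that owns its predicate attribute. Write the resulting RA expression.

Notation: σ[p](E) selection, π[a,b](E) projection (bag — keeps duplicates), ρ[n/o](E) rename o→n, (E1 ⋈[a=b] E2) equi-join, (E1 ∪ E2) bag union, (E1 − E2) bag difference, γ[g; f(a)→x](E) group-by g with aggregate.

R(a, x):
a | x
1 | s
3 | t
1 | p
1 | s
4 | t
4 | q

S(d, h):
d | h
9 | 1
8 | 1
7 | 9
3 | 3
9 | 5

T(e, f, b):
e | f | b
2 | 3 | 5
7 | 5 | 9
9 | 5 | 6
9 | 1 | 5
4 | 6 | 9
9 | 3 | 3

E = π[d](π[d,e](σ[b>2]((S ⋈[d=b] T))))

σ filters on b, owned by the right side.
E' = π[d](π[d,e]((S ⋈[d=b] σ[b>2](T))))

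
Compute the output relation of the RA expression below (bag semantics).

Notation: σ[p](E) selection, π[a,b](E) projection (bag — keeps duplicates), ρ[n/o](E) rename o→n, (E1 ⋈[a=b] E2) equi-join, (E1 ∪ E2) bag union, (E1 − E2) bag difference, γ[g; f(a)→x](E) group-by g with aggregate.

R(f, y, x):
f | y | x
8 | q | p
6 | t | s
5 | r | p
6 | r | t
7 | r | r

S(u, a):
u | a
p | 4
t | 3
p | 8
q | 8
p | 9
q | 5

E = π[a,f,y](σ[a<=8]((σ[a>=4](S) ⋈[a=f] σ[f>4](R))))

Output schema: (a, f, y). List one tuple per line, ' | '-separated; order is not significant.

Stepwise |·|:
  S → 6
  σ[a>=4](S) → 5
  R → 5
  σ[f>4](R) → 5
  (σ[a>=4](S) ⋈[a=f] σ[f>4](R)) → 3
  σ[a<=8]((σ[a>=4](S) ⋈[a=f] σ[f>4](R))) → 3
  π[a,f,y](σ[a<=8]((σ[a>=4](S) ⋈[a=f] σ[f>4](R)))) → 3

== RESULT ==
a | f | y
5 | 5 | r
8 | 8 | q
8 | 8 | q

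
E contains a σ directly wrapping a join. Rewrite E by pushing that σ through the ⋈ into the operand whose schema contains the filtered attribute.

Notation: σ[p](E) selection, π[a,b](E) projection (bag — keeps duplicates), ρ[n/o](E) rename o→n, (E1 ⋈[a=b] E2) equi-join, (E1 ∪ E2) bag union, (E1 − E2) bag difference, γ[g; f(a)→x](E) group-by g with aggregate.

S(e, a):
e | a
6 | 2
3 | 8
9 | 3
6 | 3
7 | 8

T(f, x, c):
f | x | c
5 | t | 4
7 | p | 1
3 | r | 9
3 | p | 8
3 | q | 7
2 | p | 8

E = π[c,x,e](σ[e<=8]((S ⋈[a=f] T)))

σ filters on e, owned by the left side.
E' = π[c,x,e]((σ[e<=8](S) ⋈[a=f] T))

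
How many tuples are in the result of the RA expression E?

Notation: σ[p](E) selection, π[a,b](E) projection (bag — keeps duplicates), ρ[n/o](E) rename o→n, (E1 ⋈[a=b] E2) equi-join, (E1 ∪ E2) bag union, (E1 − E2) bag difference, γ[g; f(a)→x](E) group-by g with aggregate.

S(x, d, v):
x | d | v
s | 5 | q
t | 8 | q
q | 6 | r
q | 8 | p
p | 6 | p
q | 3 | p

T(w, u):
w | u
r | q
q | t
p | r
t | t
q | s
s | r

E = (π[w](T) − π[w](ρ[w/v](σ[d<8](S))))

Stepwise |·|:
  T → 6
  π[w](T) → 6
  S → 6
  σ[d<8](S) → 4
  ρ[w/v](σ[d<8](S)) → 4
  π[w](ρ[w/v](σ[d<8](S))) → 4
  (π[w](T) − π[w](ρ[w/v](σ[d<8](S)))) → 3

|E| = 3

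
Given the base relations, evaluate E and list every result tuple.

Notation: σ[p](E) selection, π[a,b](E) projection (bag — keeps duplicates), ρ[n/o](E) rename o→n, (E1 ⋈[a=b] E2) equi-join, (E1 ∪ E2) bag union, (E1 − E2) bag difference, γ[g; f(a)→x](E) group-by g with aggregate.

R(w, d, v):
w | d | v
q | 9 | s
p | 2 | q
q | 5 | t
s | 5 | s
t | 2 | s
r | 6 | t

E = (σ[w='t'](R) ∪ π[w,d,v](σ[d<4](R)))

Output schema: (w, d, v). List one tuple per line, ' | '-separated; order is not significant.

Row counts bottom-up:
  R → 6
  σ[w='t'](R) → 1
  R → 6
  σ[d<4](R) → 2
  π[w,d,v](σ[d<4](R)) → 2
  (σ[w='t'](R) ∪ π[w,d,v](σ[d<4](R))) → 3

== RESULT ==
w | d | v
p | 2 | q
t | 2 | s
t | 2 | s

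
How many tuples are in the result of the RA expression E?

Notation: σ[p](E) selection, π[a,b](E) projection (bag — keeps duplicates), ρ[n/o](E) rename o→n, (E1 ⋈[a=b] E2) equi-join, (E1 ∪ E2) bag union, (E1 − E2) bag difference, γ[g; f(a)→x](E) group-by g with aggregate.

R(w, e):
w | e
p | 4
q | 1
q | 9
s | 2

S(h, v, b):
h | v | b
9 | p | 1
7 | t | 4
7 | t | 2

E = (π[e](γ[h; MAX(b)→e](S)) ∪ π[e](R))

Subexpression sizes:
  S → 3
  γ[h; MAX(b)→e](S) → 2
  π[e](γ[h; MAX(b)→e](S)) → 2
  R → 4
  π[e](R) → 4
  (π[e](γ[h; MAX(b)→e](S)) ∪ π[e](R)) → 6

|E| = 6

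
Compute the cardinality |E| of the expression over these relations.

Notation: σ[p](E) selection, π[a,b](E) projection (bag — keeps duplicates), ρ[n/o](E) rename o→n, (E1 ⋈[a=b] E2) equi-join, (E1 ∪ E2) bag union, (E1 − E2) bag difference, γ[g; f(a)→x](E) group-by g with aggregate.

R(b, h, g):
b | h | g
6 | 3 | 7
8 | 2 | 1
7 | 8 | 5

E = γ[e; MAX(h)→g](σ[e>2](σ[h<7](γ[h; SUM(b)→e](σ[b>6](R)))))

Subexpression sizes:
  R → 3
  σ[b>6](R) → 2
  γ[h; SUM(b)→e](σ[b>6](R)) → 2
  σ[h<7](γ[h; SUM(b)→e](σ[b>6](R))) → 1
  σ[e>2](σ[h<7](γ[h; SUM(b)→e](σ[b>6](R)))) → 1
  γ[e; MAX(h)→g](σ[e>2](σ[h<7](γ[h; SUM(b)→e](σ[b>6](R))))) → 1

|E| = 1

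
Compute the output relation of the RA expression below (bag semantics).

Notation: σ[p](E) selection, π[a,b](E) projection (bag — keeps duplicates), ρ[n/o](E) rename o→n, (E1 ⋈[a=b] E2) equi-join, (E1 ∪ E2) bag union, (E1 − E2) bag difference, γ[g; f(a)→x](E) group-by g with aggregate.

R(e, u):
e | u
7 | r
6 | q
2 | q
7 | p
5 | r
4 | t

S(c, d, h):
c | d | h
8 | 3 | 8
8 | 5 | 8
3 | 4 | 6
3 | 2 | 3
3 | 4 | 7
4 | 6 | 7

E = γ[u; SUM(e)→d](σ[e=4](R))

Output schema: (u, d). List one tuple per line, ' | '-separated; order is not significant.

Subexpression sizes:
  R → 6
  σ[e=4](R) → 1
  γ[u; SUM(e)→d](σ[e=4](R)) → 1

== RESULT ==
u | d
t | 4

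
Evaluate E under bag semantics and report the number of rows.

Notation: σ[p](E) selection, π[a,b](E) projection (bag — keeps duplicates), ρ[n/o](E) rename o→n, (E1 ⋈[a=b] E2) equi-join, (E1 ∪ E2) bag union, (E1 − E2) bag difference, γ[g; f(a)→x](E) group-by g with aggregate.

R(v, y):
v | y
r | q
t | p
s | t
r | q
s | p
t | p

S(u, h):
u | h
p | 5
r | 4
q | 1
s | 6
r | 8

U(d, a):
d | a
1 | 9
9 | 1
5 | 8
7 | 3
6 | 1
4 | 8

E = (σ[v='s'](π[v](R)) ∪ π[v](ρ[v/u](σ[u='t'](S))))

Per-node cardinality:
  R → 6
  π[v](R) → 6
  σ[v='s'](π[v](R)) → 2
  S → 5
  σ[u='t'](S) → 0
  ρ[v/u](σ[u='t'](S)) → 0
  π[v](ρ[v/u](σ[u='t'](S))) → 0
  (σ[v='s'](π[v](R)) ∪ π[v](ρ[v/u](σ[u='t'](S)))) → 2

|E| = 2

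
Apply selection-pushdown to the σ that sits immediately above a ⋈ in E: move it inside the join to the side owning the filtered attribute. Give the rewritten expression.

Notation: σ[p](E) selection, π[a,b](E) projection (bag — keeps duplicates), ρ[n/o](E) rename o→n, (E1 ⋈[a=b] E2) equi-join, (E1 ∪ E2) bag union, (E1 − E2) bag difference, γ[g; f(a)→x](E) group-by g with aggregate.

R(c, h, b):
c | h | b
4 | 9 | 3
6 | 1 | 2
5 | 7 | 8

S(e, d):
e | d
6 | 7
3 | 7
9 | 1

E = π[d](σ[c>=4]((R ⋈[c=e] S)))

σ filters on c, owned by the left side.
E' = π[d]((σ[c>=4](R) ⋈[c=e] S))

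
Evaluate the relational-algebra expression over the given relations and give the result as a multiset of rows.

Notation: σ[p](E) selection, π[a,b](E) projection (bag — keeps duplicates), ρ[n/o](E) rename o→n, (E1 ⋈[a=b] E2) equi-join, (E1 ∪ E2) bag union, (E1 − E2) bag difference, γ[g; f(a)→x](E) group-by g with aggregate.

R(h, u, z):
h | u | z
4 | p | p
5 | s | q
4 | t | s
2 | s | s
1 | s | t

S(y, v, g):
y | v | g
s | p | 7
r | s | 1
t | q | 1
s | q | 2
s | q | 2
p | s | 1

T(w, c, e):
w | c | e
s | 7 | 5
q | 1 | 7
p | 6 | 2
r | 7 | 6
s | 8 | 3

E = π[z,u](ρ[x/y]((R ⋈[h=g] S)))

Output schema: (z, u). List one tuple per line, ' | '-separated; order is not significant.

Stepwise |·|:
  R → 5
  S → 6
  (R ⋈[h=g] S) → 5
  ρ[x/y]((R ⋈[h=g] S)) → 5
  π[z,u](ρ[x/y]((R ⋈[h=g] S))) → 5

== RESULT ==
z | u
s | s
s | s
t | s
t | s
t | s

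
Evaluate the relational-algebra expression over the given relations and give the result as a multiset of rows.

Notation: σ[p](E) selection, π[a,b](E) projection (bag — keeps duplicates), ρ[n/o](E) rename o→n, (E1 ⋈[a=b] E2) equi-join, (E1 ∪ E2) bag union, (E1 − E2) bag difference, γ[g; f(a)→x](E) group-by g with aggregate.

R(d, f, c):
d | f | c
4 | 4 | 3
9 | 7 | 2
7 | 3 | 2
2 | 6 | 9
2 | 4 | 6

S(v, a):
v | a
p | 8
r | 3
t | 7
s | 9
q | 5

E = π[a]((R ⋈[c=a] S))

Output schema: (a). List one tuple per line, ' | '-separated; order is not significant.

Row counts bottom-up:
  R → 5
  S → 5
  (R ⋈[c=a] S) → 2
  π[a]((R ⋈[c=a] S)) → 2

== RESULT ==
a
3
9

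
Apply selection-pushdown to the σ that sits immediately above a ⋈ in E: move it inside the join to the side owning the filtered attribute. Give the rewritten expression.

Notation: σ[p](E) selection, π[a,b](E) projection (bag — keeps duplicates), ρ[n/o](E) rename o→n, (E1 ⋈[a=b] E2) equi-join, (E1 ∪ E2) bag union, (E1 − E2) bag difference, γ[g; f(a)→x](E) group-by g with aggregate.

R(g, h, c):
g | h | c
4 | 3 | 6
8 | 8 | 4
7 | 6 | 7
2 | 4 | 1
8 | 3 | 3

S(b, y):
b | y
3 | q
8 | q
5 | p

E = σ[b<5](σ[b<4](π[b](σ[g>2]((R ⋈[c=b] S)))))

σ filters on g, owned by the left side.
E' = σ[b<5](σ[b<4](π[b]((σ[g>2](R) ⋈[c=b] S))))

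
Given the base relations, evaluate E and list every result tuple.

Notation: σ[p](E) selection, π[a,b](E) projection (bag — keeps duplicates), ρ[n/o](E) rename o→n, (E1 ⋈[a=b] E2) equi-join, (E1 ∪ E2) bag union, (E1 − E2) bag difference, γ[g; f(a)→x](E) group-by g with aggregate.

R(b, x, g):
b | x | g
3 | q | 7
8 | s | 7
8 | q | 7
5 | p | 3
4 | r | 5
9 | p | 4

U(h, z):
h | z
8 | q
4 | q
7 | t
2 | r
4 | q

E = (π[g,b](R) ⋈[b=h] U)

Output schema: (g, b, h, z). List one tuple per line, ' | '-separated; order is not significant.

Stepwise |·|:
  R → 6
  π[g,b](R) → 6
  U → 5
  (π[g,b](R) ⋈[b=h] U) → 4

== RESULT ==
g | b | h | z
5 | 4 | 4 | q
5 | 4 | 4 | q
7 | 8 | 8 | q
7 | 8 | 8 | q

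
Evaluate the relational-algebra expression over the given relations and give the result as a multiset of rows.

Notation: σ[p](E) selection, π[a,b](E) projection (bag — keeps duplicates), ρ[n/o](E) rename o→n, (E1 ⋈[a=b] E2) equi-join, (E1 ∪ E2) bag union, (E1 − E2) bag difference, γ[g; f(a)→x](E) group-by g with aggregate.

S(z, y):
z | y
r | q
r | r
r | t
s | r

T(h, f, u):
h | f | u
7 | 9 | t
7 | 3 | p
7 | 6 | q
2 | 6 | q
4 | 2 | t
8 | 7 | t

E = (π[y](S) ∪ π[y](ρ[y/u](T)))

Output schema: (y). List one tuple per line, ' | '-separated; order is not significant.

Row counts bottom-up:
  S → 4
  π[y](S) → 4
  T → 6
  ρ[y/u](T) → 6
  π[y](ρ[y/u](T)) → 6
  (π[y](S) ∪ π[y](ρ[y/u](T))) → 10

== RESULT ==
y
p
q
q
q
r
r
t
t
t
t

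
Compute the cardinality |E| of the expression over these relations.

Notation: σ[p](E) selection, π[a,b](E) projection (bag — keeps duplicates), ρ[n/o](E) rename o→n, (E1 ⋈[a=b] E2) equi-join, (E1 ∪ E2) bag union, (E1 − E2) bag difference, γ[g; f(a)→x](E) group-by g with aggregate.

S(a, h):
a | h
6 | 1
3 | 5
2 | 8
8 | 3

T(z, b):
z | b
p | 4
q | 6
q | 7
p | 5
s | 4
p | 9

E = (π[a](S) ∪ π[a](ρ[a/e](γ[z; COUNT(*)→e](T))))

Subexpression sizes:
  S → 4
  π[a](S) → 4
  T → 6
  γ[z; COUNT(*)→e](T) → 3
  ρ[a/e](γ[z; COUNT(*)→e](T)) → 3
  π[a](ρ[a/e](γ[z; COUNT(*)→e](T))) → 3
  (π[a](S) ∪ π[a](ρ[a/e](γ[z; COUNT(*)→e](T)))) → 7

|E| = 7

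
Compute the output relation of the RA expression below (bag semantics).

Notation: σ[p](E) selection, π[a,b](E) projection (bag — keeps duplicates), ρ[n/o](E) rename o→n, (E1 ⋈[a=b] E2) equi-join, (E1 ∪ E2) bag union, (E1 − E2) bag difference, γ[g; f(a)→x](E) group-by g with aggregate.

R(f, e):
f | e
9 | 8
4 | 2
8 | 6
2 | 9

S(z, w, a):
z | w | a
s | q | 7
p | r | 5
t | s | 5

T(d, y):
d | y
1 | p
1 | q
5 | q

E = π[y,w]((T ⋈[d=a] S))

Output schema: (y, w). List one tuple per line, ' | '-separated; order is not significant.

Per-node cardinality:
  T → 3
  S → 3
  (T ⋈[d=a] S) → 2
  π[y,w]((T ⋈[d=a] S)) → 2

== RESULT ==
y | w
q | r
q | s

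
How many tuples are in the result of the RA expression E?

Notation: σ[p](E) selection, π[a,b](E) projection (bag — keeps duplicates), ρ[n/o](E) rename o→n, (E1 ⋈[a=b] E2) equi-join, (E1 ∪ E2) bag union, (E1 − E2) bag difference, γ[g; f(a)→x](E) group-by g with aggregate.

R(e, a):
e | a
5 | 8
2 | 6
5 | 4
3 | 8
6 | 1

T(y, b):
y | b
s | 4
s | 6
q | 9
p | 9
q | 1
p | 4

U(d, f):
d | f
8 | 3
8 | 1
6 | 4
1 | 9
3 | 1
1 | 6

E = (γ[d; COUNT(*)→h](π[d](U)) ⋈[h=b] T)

Subexpression sizes:
  U → 6
  π[d](U) → 6
  γ[d; COUNT(*)→h](π[d](U)) → 4
  T → 6
  (γ[d; COUNT(*)→h](π[d](U)) ⋈[h=b] T) → 2

|E| = 2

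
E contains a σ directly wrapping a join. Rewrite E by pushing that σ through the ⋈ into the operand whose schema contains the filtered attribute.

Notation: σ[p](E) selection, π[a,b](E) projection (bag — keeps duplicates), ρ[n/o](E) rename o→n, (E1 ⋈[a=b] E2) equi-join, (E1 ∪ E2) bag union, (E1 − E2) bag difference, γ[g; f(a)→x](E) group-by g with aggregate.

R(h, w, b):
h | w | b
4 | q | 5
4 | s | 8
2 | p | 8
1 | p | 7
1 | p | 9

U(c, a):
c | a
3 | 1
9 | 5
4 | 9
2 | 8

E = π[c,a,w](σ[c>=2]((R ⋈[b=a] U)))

σ filters on c, owned by the right side.
E' = π[c,a,w]((R ⋈[b=a] σ[c>=2](U)))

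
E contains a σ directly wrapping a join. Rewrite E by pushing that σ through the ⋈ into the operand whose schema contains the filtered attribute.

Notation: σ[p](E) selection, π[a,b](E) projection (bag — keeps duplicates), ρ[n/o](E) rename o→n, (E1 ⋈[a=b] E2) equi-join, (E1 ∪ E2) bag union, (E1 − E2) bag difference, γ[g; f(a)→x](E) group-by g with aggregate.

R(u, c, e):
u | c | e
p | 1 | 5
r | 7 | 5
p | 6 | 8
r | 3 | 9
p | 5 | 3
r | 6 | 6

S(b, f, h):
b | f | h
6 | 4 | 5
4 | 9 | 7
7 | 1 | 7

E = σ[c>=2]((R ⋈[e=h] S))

σ filters on c, owned by the left side.
E' = (σ[c>=2](R) ⋈[e=h] S)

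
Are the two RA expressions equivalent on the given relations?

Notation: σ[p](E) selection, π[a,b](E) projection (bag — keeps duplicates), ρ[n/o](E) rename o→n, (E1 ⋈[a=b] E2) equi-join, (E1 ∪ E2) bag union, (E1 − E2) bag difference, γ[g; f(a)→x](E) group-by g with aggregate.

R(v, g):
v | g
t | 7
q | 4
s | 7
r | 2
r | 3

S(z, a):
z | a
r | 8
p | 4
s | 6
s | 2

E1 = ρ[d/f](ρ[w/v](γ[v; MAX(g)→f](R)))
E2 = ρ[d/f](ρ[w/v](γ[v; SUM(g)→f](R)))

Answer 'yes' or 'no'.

E1 row counts bottom-up:
  R → 5
  γ[v; MAX(g)→f](R) → 4
  ρ[w/v](γ[v; MAX(g)→f](R)) → 4
  ρ[d/f](ρ[w/v](γ[v; MAX(g)→f](R))) → 4
E2 row counts bottom-up:
  R → 5
  γ[v; SUM(g)→f](R) → 4
  ρ[w/v](γ[v; SUM(g)→f](R)) → 4
  ρ[d/f](ρ[w/v](γ[v; SUM(g)→f](R))) → 4

E1 result:
w | d
q | 4
r | 3
s | 7
t | 7
E2 result:
w | d
q | 4
r | 5
s | 7
t | 7
Witness: ('r', 3) appears 1× in E1 but 0× in E2.

no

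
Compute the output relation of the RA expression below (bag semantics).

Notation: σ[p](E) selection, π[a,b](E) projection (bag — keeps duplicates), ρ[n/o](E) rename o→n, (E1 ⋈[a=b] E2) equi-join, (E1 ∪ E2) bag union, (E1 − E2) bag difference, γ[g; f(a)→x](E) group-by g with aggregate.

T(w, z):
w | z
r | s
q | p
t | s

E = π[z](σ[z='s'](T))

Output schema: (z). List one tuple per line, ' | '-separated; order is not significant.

Row counts bottom-up:
  T → 3
  σ[z='s'](T) → 2
  π[z](σ[z='s'](T)) → 2

== RESULT ==
z
s
s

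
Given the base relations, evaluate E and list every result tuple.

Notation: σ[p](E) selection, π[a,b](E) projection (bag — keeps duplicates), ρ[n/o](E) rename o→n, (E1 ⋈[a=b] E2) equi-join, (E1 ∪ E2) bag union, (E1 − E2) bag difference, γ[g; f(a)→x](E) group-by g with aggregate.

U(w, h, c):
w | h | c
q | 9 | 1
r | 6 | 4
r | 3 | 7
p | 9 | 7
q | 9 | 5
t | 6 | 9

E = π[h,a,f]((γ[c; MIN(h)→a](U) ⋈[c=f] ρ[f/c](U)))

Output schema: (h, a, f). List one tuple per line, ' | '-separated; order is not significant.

Stepwise |·|:
  U → 6
  γ[c; MIN(h)→a](U) → 5
  U → 6
  ρ[f/c](U) → 6
  (γ[c; MIN(h)→a](U) ⋈[c=f] ρ[f/c](U)) → 6
  π[h,a,f]((γ[c; MIN(h)→a](U) ⋈[c=f] ρ[f/c](U))) → 6

== RESULT ==
h | a | f
3 | 3 | 7
6 | 6 | 4
6 | 6 | 9
9 | 3 | 7
9 | 9 | 1
9 | 9 | 5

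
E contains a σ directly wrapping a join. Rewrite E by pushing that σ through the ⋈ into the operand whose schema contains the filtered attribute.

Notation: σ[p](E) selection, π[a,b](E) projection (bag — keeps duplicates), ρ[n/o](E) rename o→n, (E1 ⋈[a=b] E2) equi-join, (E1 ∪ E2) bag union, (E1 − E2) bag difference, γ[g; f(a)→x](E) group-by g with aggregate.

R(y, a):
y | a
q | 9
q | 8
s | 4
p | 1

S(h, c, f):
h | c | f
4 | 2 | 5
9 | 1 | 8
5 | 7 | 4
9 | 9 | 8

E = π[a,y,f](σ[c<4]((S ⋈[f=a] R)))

σ filters on c, owned by the left side.
E' = π[a,y,f]((σ[c<4](S) ⋈[f=a] R))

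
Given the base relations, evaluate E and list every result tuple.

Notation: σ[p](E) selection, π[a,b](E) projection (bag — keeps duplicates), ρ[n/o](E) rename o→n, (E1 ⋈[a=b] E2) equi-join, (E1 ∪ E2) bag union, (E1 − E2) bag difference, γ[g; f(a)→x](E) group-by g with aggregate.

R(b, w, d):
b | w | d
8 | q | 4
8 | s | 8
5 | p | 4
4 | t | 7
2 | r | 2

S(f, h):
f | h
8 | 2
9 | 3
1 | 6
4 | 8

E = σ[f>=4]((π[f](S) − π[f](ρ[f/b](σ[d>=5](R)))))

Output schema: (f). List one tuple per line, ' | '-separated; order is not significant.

Stepwise |·|:
  S → 4
  π[f](S) → 4
  R → 5
  σ[d>=5](R) → 2
  ρ[f/b](σ[d>=5](R)) → 2
  π[f](ρ[f/b](σ[d>=5](R))) → 2
  (π[f](S) − π[f](ρ[f/b](σ[d>=5](R)))) → 2
  σ[f>=4]((π[f](S) − π[f](ρ[f/b](σ[d>=5](R))))) → 1

== RESULT ==
f
9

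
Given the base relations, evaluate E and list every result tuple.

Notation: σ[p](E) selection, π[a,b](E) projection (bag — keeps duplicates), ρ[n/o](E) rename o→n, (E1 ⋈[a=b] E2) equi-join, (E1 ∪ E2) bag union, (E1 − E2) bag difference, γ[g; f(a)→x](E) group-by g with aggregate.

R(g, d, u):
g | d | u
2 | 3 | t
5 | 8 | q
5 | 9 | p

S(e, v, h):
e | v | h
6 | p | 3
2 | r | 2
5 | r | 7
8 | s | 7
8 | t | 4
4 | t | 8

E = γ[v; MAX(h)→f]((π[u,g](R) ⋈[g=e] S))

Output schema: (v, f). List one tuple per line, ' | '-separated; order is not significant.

Stepwise |·|:
  R → 3
  π[u,g](R) → 3
  S → 6
  (π[u,g](R) ⋈[g=e] S) → 3
  γ[v; MAX(h)→f]((π[u,g](R) ⋈[g=e] S)) → 1

== RESULT ==
v | f
r | 7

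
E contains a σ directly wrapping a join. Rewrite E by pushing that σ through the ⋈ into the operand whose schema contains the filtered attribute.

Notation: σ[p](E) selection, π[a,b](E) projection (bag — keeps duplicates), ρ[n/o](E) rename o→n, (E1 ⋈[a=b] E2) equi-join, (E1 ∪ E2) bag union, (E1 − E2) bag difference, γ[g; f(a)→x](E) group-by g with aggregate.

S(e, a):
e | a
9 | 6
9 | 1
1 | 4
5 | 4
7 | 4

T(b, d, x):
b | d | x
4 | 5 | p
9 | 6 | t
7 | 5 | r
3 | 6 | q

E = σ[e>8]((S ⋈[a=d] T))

σ filters on e, owned by the left side.
E' = (σ[e>8](S) ⋈[a=d] T)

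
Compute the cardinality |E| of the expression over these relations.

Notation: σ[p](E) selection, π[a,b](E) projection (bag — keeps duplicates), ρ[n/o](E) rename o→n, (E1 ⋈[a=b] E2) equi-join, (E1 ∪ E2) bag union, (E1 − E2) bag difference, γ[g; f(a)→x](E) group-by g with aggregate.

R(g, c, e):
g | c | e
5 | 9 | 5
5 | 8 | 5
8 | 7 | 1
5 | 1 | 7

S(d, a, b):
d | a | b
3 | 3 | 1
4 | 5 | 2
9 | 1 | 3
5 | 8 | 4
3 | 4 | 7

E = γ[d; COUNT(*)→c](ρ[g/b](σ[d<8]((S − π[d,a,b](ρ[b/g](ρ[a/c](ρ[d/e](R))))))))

Subexpression sizes:
  S → 5
  R → 4
  ρ[d/e](R) → 4
  ρ[a/c](ρ[d/e](R)) → 4
  ρ[b/g](ρ[a/c](ρ[d/e](R))) → 4
  π[d,a,b](ρ[b/g](ρ[a/c](ρ[d/e](R)))) → 4
  (S − π[d,a,b](ρ[b/g](ρ[a/c](ρ[d/e](R))))) → 5
  σ[d<8]((S − π[d,a,b](ρ[b/g](ρ[a/c](ρ[d/e](R)))))) → 4
  ρ[g/b](σ[d<8]((S − π[d,a,b](ρ[b/g](ρ[a/c](ρ[d/e](R))))))) → 4
  γ[d; COUNT(*)→c](ρ[g/b](σ[d<8]((S − π[d,a,b](ρ[b/g](ρ[a/c](ρ[d/e](R)))))))) → 3

|E| = 3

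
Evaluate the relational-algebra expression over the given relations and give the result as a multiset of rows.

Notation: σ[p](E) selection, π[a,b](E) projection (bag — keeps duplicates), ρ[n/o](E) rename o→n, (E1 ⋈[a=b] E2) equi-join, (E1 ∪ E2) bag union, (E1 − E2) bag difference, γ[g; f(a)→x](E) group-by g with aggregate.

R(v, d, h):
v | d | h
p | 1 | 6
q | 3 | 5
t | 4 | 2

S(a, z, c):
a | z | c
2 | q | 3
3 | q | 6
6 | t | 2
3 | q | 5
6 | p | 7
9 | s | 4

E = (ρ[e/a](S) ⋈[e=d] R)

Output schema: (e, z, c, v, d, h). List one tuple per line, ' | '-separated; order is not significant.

Subexpression sizes:
  S → 6
  ρ[e/a](S) → 6
  R → 3
  (ρ[e/a](S) ⋈[e=d] R) → 2

== RESULT ==
e | z | c | v | d | h
3 | q | 5 | q | 3 | 5
3 | q | 6 | q | 3 | 5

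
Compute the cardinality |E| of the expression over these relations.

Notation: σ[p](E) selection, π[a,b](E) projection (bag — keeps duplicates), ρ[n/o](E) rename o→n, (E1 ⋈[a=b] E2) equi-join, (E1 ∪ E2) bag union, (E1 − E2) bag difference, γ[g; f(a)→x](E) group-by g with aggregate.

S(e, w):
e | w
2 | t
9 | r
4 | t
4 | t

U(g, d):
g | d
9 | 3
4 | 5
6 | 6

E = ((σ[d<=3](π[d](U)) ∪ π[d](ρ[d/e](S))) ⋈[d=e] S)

Row counts bottom-up:
  U → 3
  π[d](U) → 3
  σ[d<=3](π[d](U)) → 1
  S → 4
  ρ[d/e](S) → 4
  π[d](ρ[d/e](S)) → 4
  (σ[d<=3](π[d](U)) ∪ π[d](ρ[d/e](S))) → 5
  S → 4
  ((σ[d<=3](π[d](U)) ∪ π[d](ρ[d/e](S))) ⋈[d=e] S) → 6

|E| = 6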